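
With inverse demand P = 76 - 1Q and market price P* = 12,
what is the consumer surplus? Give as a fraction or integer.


Maximum willingness to pay (at Q=0): P_max = 76
Quantity demanded at P* = 12:
Q* = (76 - 12)/1 = 64
CS = (1/2) * Q* * (P_max - P*)
CS = (1/2) * 64 * (76 - 12)
CS = (1/2) * 64 * 64 = 2048

2048


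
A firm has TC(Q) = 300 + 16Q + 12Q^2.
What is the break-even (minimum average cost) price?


AC(Q) = 300/Q + 16 + 12Q
To minimize: dAC/dQ = -300/Q^2 + 12 = 0
Q^2 = 300/12 = 25
Q* = 5
Min AC = 300/5 + 16 + 12*5
Min AC = 60 + 16 + 60 = 136

136


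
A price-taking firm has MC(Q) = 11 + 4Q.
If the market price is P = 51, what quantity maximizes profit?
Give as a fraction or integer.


In perfect competition, profit is maximized where P = MC.
51 = 11 + 4Q
40 = 4Q
Q* = 40/4 = 10

10


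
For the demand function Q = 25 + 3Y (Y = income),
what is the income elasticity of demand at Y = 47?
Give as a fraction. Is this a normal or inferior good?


dQ/dY = 3
At Y = 47: Q = 25 + 3*47 = 166
Ey = (dQ/dY)(Y/Q) = 3 * 47 / 166 = 141/166
Since Ey > 0, this is a normal good.

141/166 (normal good)


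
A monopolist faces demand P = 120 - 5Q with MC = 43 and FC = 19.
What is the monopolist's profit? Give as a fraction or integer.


MR = MC: 120 - 10Q = 43
Q* = 77/10
P* = 120 - 5*77/10 = 163/2
Profit = (P* - MC)*Q* - FC
= (163/2 - 43)*77/10 - 19
= 77/2*77/10 - 19
= 5929/20 - 19 = 5549/20

5549/20


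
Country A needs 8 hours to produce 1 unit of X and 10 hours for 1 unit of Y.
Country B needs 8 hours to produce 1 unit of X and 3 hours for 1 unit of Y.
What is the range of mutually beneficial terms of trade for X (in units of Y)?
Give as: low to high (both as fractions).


Opportunity cost of X for Country A = hours_X / hours_Y = 8/10 = 4/5 units of Y
Opportunity cost of X for Country B = hours_X / hours_Y = 8/3 = 8/3 units of Y
Terms of trade must be between the two opportunity costs.
Range: 4/5 to 8/3

4/5 to 8/3


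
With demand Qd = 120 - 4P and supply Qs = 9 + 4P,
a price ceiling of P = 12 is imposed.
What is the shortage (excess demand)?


At P = 12:
Qd = 120 - 4*12 = 72
Qs = 9 + 4*12 = 57
Shortage = Qd - Qs = 72 - 57 = 15

15


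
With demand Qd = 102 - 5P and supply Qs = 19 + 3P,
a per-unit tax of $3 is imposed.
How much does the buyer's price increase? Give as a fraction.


With a per-unit tax, the buyer's price increase depends on relative slopes.
Supply slope: d = 3, Demand slope: b = 5
Buyer's price increase = d * tax / (b + d)
= 3 * 3 / (5 + 3)
= 9 / 8 = 9/8

9/8


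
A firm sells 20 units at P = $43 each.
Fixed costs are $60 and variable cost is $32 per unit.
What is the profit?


Total Revenue = P * Q = 43 * 20 = $860
Total Cost = FC + VC*Q = 60 + 32*20 = $700
Profit = TR - TC = 860 - 700 = $160

$160


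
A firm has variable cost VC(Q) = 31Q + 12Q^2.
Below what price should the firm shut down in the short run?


AVC(Q) = VC(Q)/Q = 31 + 12Q
AVC is increasing in Q, so minimum AVC is at Q -> 0+.
Min AVC = 31
The firm should shut down if P < 31.

31


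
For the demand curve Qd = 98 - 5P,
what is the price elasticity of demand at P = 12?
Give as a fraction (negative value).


dQ/dP = -5
At P = 12: Q = 98 - 5*12 = 38
E = (dQ/dP)(P/Q) = (-5)(12/38) = -30/19

-30/19


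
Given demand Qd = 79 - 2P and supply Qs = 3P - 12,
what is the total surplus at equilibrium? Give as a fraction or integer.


Find equilibrium: 79 - 2P = 3P - 12
79 + 12 = 5P
P* = 91/5 = 91/5
Q* = 3*91/5 - 12 = 213/5
Inverse demand: P = 79/2 - Q/2, so P_max = 79/2
Inverse supply: P = 4 + Q/3, so P_min = 4
CS = (1/2) * 213/5 * (79/2 - 91/5) = 45369/100
PS = (1/2) * 213/5 * (91/5 - 4) = 15123/50
TS = CS + PS = 45369/100 + 15123/50 = 15123/20

15123/20


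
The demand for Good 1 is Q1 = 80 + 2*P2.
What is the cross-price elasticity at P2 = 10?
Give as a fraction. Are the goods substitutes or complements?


dQ1/dP2 = 2
At P2 = 10: Q1 = 80 + 2*10 = 100
Exy = (dQ1/dP2)(P2/Q1) = 2 * 10 / 100 = 1/5
Since Exy > 0, the goods are substitutes.

1/5 (substitutes)


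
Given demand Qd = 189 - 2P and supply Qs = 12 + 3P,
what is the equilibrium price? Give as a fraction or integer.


At equilibrium, Qd = Qs.
189 - 2P = 12 + 3P
189 - 12 = 2P + 3P
177 = 5P
P* = 177/5 = 177/5

177/5


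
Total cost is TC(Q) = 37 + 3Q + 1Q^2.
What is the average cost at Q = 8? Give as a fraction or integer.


TC(8) = 37 + 3*8 + 1*8^2
TC(8) = 37 + 24 + 64 = 125
AC = TC/Q = 125/8 = 125/8

125/8


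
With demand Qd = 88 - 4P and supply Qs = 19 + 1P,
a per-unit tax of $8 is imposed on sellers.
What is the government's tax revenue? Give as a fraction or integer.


With tax on sellers, new supply: Qs' = 19 + 1(P - 8)
= 11 + 1P
New equilibrium quantity:
Q_new = 132/5
Tax revenue = tax * Q_new = 8 * 132/5 = 1056/5

1056/5


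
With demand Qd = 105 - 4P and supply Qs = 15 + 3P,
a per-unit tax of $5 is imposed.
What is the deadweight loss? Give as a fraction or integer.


Pre-tax equilibrium quantity: Q* = 375/7
Post-tax equilibrium quantity: Q_tax = 45
Reduction in quantity: Q* - Q_tax = 60/7
DWL = (1/2) * tax * (Q* - Q_tax)
DWL = (1/2) * 5 * 60/7 = 150/7

150/7


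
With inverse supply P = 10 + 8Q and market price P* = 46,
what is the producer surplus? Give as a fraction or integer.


Minimum supply price (at Q=0): P_min = 10
Quantity supplied at P* = 46:
Q* = (46 - 10)/8 = 9/2
PS = (1/2) * Q* * (P* - P_min)
PS = (1/2) * 9/2 * (46 - 10)
PS = (1/2) * 9/2 * 36 = 81

81


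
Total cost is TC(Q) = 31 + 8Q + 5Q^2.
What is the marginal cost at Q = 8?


MC = dTC/dQ = 8 + 2*5*Q
At Q = 8:
MC = 8 + 10*8
MC = 8 + 80 = 88

88


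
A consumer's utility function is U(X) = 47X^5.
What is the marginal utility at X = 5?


MU = dU/dX = 47*5*X^(5-1)
MU = 235*X^4
At X = 5:
MU = 235 * 5^4
MU = 235 * 625 = 146875

146875


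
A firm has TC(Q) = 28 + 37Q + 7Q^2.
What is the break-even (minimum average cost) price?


AC(Q) = 28/Q + 37 + 7Q
To minimize: dAC/dQ = -28/Q^2 + 7 = 0
Q^2 = 28/7 = 4
Q* = 2
Min AC = 28/2 + 37 + 7*2
Min AC = 14 + 37 + 14 = 65

65


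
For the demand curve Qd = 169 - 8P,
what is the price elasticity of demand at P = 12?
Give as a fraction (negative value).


dQ/dP = -8
At P = 12: Q = 169 - 8*12 = 73
E = (dQ/dP)(P/Q) = (-8)(12/73) = -96/73

-96/73


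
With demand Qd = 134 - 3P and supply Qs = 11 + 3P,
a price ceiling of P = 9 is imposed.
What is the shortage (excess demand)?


At P = 9:
Qd = 134 - 3*9 = 107
Qs = 11 + 3*9 = 38
Shortage = Qd - Qs = 107 - 38 = 69

69


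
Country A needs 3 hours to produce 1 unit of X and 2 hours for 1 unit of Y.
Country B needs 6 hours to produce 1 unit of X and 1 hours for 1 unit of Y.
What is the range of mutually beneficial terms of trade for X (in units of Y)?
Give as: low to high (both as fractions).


Opportunity cost of X for Country A = hours_X / hours_Y = 3/2 = 3/2 units of Y
Opportunity cost of X for Country B = hours_X / hours_Y = 6/1 = 6 units of Y
Terms of trade must be between the two opportunity costs.
Range: 3/2 to 6

3/2 to 6


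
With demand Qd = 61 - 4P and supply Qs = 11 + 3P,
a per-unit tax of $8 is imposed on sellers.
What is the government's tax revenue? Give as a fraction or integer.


With tax on sellers, new supply: Qs' = 11 + 3(P - 8)
= 3P - 13
New equilibrium quantity:
Q_new = 131/7
Tax revenue = tax * Q_new = 8 * 131/7 = 1048/7

1048/7


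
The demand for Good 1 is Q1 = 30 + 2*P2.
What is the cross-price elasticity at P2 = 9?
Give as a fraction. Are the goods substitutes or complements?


dQ1/dP2 = 2
At P2 = 9: Q1 = 30 + 2*9 = 48
Exy = (dQ1/dP2)(P2/Q1) = 2 * 9 / 48 = 3/8
Since Exy > 0, the goods are substitutes.

3/8 (substitutes)


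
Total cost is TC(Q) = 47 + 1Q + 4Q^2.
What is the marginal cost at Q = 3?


MC = dTC/dQ = 1 + 2*4*Q
At Q = 3:
MC = 1 + 8*3
MC = 1 + 24 = 25

25


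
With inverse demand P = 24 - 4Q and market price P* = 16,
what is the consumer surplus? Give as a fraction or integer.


Maximum willingness to pay (at Q=0): P_max = 24
Quantity demanded at P* = 16:
Q* = (24 - 16)/4 = 2
CS = (1/2) * Q* * (P_max - P*)
CS = (1/2) * 2 * (24 - 16)
CS = (1/2) * 2 * 8 = 8

8


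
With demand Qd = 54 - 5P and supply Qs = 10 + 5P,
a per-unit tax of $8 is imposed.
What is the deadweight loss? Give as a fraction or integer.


Pre-tax equilibrium quantity: Q* = 32
Post-tax equilibrium quantity: Q_tax = 12
Reduction in quantity: Q* - Q_tax = 20
DWL = (1/2) * tax * (Q* - Q_tax)
DWL = (1/2) * 8 * 20 = 80

80


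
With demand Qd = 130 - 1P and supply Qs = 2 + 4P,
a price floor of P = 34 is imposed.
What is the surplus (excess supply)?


At P = 34:
Qd = 130 - 1*34 = 96
Qs = 2 + 4*34 = 138
Surplus = Qs - Qd = 138 - 96 = 42

42


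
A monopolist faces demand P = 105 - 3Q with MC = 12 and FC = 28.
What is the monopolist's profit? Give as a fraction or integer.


MR = MC: 105 - 6Q = 12
Q* = 31/2
P* = 105 - 3*31/2 = 117/2
Profit = (P* - MC)*Q* - FC
= (117/2 - 12)*31/2 - 28
= 93/2*31/2 - 28
= 2883/4 - 28 = 2771/4

2771/4


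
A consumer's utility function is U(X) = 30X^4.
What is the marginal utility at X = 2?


MU = dU/dX = 30*4*X^(4-1)
MU = 120*X^3
At X = 2:
MU = 120 * 2^3
MU = 120 * 8 = 960

960


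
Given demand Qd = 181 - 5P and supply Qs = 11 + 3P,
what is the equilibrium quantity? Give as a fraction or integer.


First find equilibrium price:
181 - 5P = 11 + 3P
P* = 170/8 = 85/4
Then substitute into demand:
Q* = 181 - 5 * 85/4 = 299/4

299/4


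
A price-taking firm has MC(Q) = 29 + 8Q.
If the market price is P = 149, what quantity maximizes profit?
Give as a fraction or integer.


In perfect competition, profit is maximized where P = MC.
149 = 29 + 8Q
120 = 8Q
Q* = 120/8 = 15

15


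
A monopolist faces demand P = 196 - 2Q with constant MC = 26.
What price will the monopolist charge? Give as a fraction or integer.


MR = 196 - 4Q
Set MR = MC: 196 - 4Q = 26
Q* = 85/2
Substitute into demand:
P* = 196 - 2*85/2 = 111

111


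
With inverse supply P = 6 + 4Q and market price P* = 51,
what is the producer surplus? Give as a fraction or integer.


Minimum supply price (at Q=0): P_min = 6
Quantity supplied at P* = 51:
Q* = (51 - 6)/4 = 45/4
PS = (1/2) * Q* * (P* - P_min)
PS = (1/2) * 45/4 * (51 - 6)
PS = (1/2) * 45/4 * 45 = 2025/8

2025/8


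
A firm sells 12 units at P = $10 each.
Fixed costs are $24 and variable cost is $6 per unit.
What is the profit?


Total Revenue = P * Q = 10 * 12 = $120
Total Cost = FC + VC*Q = 24 + 6*12 = $96
Profit = TR - TC = 120 - 96 = $24

$24


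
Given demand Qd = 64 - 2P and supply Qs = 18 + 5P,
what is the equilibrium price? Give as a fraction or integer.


At equilibrium, Qd = Qs.
64 - 2P = 18 + 5P
64 - 18 = 2P + 5P
46 = 7P
P* = 46/7 = 46/7

46/7


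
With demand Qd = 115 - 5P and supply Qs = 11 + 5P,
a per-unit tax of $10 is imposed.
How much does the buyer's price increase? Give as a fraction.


With a per-unit tax, the buyer's price increase depends on relative slopes.
Supply slope: d = 5, Demand slope: b = 5
Buyer's price increase = d * tax / (b + d)
= 5 * 10 / (5 + 5)
= 50 / 10 = 5

5


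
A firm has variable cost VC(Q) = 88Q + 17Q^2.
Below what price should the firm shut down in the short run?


AVC(Q) = VC(Q)/Q = 88 + 17Q
AVC is increasing in Q, so minimum AVC is at Q -> 0+.
Min AVC = 88
The firm should shut down if P < 88.

88


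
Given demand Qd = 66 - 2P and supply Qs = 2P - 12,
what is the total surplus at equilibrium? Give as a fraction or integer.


Find equilibrium: 66 - 2P = 2P - 12
66 + 12 = 4P
P* = 78/4 = 39/2
Q* = 2*39/2 - 12 = 27
Inverse demand: P = 33 - Q/2, so P_max = 33
Inverse supply: P = 6 + Q/2, so P_min = 6
CS = (1/2) * 27 * (33 - 39/2) = 729/4
PS = (1/2) * 27 * (39/2 - 6) = 729/4
TS = CS + PS = 729/4 + 729/4 = 729/2

729/2


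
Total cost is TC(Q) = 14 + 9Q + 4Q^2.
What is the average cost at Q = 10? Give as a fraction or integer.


TC(10) = 14 + 9*10 + 4*10^2
TC(10) = 14 + 90 + 400 = 504
AC = TC/Q = 504/10 = 252/5

252/5


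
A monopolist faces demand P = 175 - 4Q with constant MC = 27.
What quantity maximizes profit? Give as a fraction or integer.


TR = P*Q = (175 - 4Q)Q = 175Q - 4Q^2
MR = dTR/dQ = 175 - 8Q
Set MR = MC:
175 - 8Q = 27
148 = 8Q
Q* = 148/8 = 37/2

37/2


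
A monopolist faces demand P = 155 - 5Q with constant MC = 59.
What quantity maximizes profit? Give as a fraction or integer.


TR = P*Q = (155 - 5Q)Q = 155Q - 5Q^2
MR = dTR/dQ = 155 - 10Q
Set MR = MC:
155 - 10Q = 59
96 = 10Q
Q* = 96/10 = 48/5

48/5


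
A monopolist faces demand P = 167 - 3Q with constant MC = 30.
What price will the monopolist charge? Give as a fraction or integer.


MR = 167 - 6Q
Set MR = MC: 167 - 6Q = 30
Q* = 137/6
Substitute into demand:
P* = 167 - 3*137/6 = 197/2

197/2


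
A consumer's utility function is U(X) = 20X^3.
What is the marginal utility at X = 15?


MU = dU/dX = 20*3*X^(3-1)
MU = 60*X^2
At X = 15:
MU = 60 * 15^2
MU = 60 * 225 = 13500

13500


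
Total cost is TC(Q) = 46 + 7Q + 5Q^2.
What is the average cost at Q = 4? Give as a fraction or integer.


TC(4) = 46 + 7*4 + 5*4^2
TC(4) = 46 + 28 + 80 = 154
AC = TC/Q = 154/4 = 77/2

77/2


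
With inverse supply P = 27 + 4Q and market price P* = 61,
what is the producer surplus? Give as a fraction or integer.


Minimum supply price (at Q=0): P_min = 27
Quantity supplied at P* = 61:
Q* = (61 - 27)/4 = 17/2
PS = (1/2) * Q* * (P* - P_min)
PS = (1/2) * 17/2 * (61 - 27)
PS = (1/2) * 17/2 * 34 = 289/2

289/2


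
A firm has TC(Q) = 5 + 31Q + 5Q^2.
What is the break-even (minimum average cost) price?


AC(Q) = 5/Q + 31 + 5Q
To minimize: dAC/dQ = -5/Q^2 + 5 = 0
Q^2 = 5/5 = 1
Q* = 1
Min AC = 5/1 + 31 + 5*1
Min AC = 5 + 31 + 5 = 41

41


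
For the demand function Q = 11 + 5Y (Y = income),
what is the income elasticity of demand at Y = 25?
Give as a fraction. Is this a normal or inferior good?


dQ/dY = 5
At Y = 25: Q = 11 + 5*25 = 136
Ey = (dQ/dY)(Y/Q) = 5 * 25 / 136 = 125/136
Since Ey > 0, this is a normal good.

125/136 (normal good)


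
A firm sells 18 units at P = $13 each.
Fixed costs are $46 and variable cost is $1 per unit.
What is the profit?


Total Revenue = P * Q = 13 * 18 = $234
Total Cost = FC + VC*Q = 46 + 1*18 = $64
Profit = TR - TC = 234 - 64 = $170

$170


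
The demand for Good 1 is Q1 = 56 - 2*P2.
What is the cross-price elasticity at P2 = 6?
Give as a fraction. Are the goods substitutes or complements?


dQ1/dP2 = -2
At P2 = 6: Q1 = 56 - 2*6 = 44
Exy = (dQ1/dP2)(P2/Q1) = -2 * 6 / 44 = -3/11
Since Exy < 0, the goods are complements.

-3/11 (complements)


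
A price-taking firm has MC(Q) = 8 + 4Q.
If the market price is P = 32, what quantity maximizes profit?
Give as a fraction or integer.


In perfect competition, profit is maximized where P = MC.
32 = 8 + 4Q
24 = 4Q
Q* = 24/4 = 6

6


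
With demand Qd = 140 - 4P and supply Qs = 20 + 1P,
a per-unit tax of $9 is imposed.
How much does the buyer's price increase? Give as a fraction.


With a per-unit tax, the buyer's price increase depends on relative slopes.
Supply slope: d = 1, Demand slope: b = 4
Buyer's price increase = d * tax / (b + d)
= 1 * 9 / (4 + 1)
= 9 / 5 = 9/5

9/5


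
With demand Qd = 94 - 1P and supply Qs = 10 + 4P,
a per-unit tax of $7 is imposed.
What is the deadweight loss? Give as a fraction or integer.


Pre-tax equilibrium quantity: Q* = 386/5
Post-tax equilibrium quantity: Q_tax = 358/5
Reduction in quantity: Q* - Q_tax = 28/5
DWL = (1/2) * tax * (Q* - Q_tax)
DWL = (1/2) * 7 * 28/5 = 98/5

98/5


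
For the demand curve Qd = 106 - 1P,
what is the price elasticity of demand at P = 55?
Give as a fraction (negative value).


dQ/dP = -1
At P = 55: Q = 106 - 1*55 = 51
E = (dQ/dP)(P/Q) = (-1)(55/51) = -55/51

-55/51


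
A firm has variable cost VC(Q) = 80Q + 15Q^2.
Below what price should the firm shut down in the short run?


AVC(Q) = VC(Q)/Q = 80 + 15Q
AVC is increasing in Q, so minimum AVC is at Q -> 0+.
Min AVC = 80
The firm should shut down if P < 80.

80


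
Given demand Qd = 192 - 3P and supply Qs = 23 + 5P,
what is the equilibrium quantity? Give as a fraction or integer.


First find equilibrium price:
192 - 3P = 23 + 5P
P* = 169/8 = 169/8
Then substitute into demand:
Q* = 192 - 3 * 169/8 = 1029/8

1029/8


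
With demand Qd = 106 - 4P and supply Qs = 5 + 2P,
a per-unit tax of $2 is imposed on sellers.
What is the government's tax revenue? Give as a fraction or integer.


With tax on sellers, new supply: Qs' = 5 + 2(P - 2)
= 1 + 2P
New equilibrium quantity:
Q_new = 36
Tax revenue = tax * Q_new = 2 * 36 = 72

72


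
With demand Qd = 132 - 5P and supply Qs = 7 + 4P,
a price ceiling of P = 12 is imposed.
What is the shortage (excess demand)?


At P = 12:
Qd = 132 - 5*12 = 72
Qs = 7 + 4*12 = 55
Shortage = Qd - Qs = 72 - 55 = 17

17


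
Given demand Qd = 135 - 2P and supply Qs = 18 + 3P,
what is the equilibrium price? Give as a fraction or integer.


At equilibrium, Qd = Qs.
135 - 2P = 18 + 3P
135 - 18 = 2P + 3P
117 = 5P
P* = 117/5 = 117/5

117/5


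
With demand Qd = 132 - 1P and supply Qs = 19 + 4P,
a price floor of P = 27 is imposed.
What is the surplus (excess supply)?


At P = 27:
Qd = 132 - 1*27 = 105
Qs = 19 + 4*27 = 127
Surplus = Qs - Qd = 127 - 105 = 22

22


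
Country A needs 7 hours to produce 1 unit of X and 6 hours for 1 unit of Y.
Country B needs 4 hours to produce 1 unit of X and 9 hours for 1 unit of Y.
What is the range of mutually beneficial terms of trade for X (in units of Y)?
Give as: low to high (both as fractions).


Opportunity cost of X for Country A = hours_X / hours_Y = 7/6 = 7/6 units of Y
Opportunity cost of X for Country B = hours_X / hours_Y = 4/9 = 4/9 units of Y
Terms of trade must be between the two opportunity costs.
Range: 4/9 to 7/6

4/9 to 7/6


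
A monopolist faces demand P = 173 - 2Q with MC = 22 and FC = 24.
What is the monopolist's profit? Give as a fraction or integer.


MR = MC: 173 - 4Q = 22
Q* = 151/4
P* = 173 - 2*151/4 = 195/2
Profit = (P* - MC)*Q* - FC
= (195/2 - 22)*151/4 - 24
= 151/2*151/4 - 24
= 22801/8 - 24 = 22609/8

22609/8


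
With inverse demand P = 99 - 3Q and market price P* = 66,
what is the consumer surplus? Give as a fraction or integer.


Maximum willingness to pay (at Q=0): P_max = 99
Quantity demanded at P* = 66:
Q* = (99 - 66)/3 = 11
CS = (1/2) * Q* * (P_max - P*)
CS = (1/2) * 11 * (99 - 66)
CS = (1/2) * 11 * 33 = 363/2

363/2


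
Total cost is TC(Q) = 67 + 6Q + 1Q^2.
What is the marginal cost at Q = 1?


MC = dTC/dQ = 6 + 2*1*Q
At Q = 1:
MC = 6 + 2*1
MC = 6 + 2 = 8

8


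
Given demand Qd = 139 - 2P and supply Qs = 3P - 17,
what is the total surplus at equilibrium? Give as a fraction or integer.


Find equilibrium: 139 - 2P = 3P - 17
139 + 17 = 5P
P* = 156/5 = 156/5
Q* = 3*156/5 - 17 = 383/5
Inverse demand: P = 139/2 - Q/2, so P_max = 139/2
Inverse supply: P = 17/3 + Q/3, so P_min = 17/3
CS = (1/2) * 383/5 * (139/2 - 156/5) = 146689/100
PS = (1/2) * 383/5 * (156/5 - 17/3) = 146689/150
TS = CS + PS = 146689/100 + 146689/150 = 146689/60

146689/60


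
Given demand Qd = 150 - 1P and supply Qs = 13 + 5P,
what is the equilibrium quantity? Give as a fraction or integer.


First find equilibrium price:
150 - 1P = 13 + 5P
P* = 137/6 = 137/6
Then substitute into demand:
Q* = 150 - 1 * 137/6 = 763/6

763/6


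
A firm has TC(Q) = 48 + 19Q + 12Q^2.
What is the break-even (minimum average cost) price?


AC(Q) = 48/Q + 19 + 12Q
To minimize: dAC/dQ = -48/Q^2 + 12 = 0
Q^2 = 48/12 = 4
Q* = 2
Min AC = 48/2 + 19 + 12*2
Min AC = 24 + 19 + 24 = 67

67


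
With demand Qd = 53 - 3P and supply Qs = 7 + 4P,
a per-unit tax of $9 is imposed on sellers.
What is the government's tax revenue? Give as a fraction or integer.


With tax on sellers, new supply: Qs' = 7 + 4(P - 9)
= 4P - 29
New equilibrium quantity:
Q_new = 125/7
Tax revenue = tax * Q_new = 9 * 125/7 = 1125/7

1125/7


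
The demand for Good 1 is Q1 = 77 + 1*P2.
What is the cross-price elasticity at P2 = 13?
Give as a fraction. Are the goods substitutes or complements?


dQ1/dP2 = 1
At P2 = 13: Q1 = 77 + 1*13 = 90
Exy = (dQ1/dP2)(P2/Q1) = 1 * 13 / 90 = 13/90
Since Exy > 0, the goods are substitutes.

13/90 (substitutes)


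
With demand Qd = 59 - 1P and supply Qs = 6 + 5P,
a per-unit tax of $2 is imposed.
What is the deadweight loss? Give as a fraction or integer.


Pre-tax equilibrium quantity: Q* = 301/6
Post-tax equilibrium quantity: Q_tax = 97/2
Reduction in quantity: Q* - Q_tax = 5/3
DWL = (1/2) * tax * (Q* - Q_tax)
DWL = (1/2) * 2 * 5/3 = 5/3

5/3


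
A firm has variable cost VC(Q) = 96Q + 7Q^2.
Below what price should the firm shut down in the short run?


AVC(Q) = VC(Q)/Q = 96 + 7Q
AVC is increasing in Q, so minimum AVC is at Q -> 0+.
Min AVC = 96
The firm should shut down if P < 96.

96


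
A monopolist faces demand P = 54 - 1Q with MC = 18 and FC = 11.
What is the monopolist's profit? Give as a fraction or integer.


MR = MC: 54 - 2Q = 18
Q* = 18
P* = 54 - 1*18 = 36
Profit = (P* - MC)*Q* - FC
= (36 - 18)*18 - 11
= 18*18 - 11
= 324 - 11 = 313

313


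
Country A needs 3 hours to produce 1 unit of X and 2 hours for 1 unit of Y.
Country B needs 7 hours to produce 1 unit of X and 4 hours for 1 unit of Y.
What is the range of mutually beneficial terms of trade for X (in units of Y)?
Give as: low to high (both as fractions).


Opportunity cost of X for Country A = hours_X / hours_Y = 3/2 = 3/2 units of Y
Opportunity cost of X for Country B = hours_X / hours_Y = 7/4 = 7/4 units of Y
Terms of trade must be between the two opportunity costs.
Range: 3/2 to 7/4

3/2 to 7/4


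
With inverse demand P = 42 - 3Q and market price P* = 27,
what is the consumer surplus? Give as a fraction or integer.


Maximum willingness to pay (at Q=0): P_max = 42
Quantity demanded at P* = 27:
Q* = (42 - 27)/3 = 5
CS = (1/2) * Q* * (P_max - P*)
CS = (1/2) * 5 * (42 - 27)
CS = (1/2) * 5 * 15 = 75/2

75/2


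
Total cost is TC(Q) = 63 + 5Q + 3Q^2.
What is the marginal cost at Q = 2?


MC = dTC/dQ = 5 + 2*3*Q
At Q = 2:
MC = 5 + 6*2
MC = 5 + 12 = 17

17


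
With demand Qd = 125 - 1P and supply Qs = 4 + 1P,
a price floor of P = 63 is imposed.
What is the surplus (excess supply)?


At P = 63:
Qd = 125 - 1*63 = 62
Qs = 4 + 1*63 = 67
Surplus = Qs - Qd = 67 - 62 = 5

5


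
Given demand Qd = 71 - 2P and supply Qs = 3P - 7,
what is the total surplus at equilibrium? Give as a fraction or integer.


Find equilibrium: 71 - 2P = 3P - 7
71 + 7 = 5P
P* = 78/5 = 78/5
Q* = 3*78/5 - 7 = 199/5
Inverse demand: P = 71/2 - Q/2, so P_max = 71/2
Inverse supply: P = 7/3 + Q/3, so P_min = 7/3
CS = (1/2) * 199/5 * (71/2 - 78/5) = 39601/100
PS = (1/2) * 199/5 * (78/5 - 7/3) = 39601/150
TS = CS + PS = 39601/100 + 39601/150 = 39601/60

39601/60


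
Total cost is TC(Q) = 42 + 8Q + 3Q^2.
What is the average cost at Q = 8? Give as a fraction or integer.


TC(8) = 42 + 8*8 + 3*8^2
TC(8) = 42 + 64 + 192 = 298
AC = TC/Q = 298/8 = 149/4

149/4


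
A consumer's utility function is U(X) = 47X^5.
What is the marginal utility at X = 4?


MU = dU/dX = 47*5*X^(5-1)
MU = 235*X^4
At X = 4:
MU = 235 * 4^4
MU = 235 * 256 = 60160

60160


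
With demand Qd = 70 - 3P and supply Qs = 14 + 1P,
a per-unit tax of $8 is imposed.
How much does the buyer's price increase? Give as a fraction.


With a per-unit tax, the buyer's price increase depends on relative slopes.
Supply slope: d = 1, Demand slope: b = 3
Buyer's price increase = d * tax / (b + d)
= 1 * 8 / (3 + 1)
= 8 / 4 = 2

2


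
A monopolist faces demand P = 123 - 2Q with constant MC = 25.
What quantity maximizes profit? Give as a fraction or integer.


TR = P*Q = (123 - 2Q)Q = 123Q - 2Q^2
MR = dTR/dQ = 123 - 4Q
Set MR = MC:
123 - 4Q = 25
98 = 4Q
Q* = 98/4 = 49/2

49/2


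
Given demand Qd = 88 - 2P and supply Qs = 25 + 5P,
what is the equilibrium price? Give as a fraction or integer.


At equilibrium, Qd = Qs.
88 - 2P = 25 + 5P
88 - 25 = 2P + 5P
63 = 7P
P* = 63/7 = 9

9


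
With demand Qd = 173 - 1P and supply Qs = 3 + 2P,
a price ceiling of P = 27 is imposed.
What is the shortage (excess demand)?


At P = 27:
Qd = 173 - 1*27 = 146
Qs = 3 + 2*27 = 57
Shortage = Qd - Qs = 146 - 57 = 89

89


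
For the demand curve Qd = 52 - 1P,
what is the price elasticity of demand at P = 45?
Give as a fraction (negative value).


dQ/dP = -1
At P = 45: Q = 52 - 1*45 = 7
E = (dQ/dP)(P/Q) = (-1)(45/7) = -45/7

-45/7


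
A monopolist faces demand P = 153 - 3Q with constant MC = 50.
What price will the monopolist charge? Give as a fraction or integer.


MR = 153 - 6Q
Set MR = MC: 153 - 6Q = 50
Q* = 103/6
Substitute into demand:
P* = 153 - 3*103/6 = 203/2

203/2


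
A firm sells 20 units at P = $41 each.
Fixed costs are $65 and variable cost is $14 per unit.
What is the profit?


Total Revenue = P * Q = 41 * 20 = $820
Total Cost = FC + VC*Q = 65 + 14*20 = $345
Profit = TR - TC = 820 - 345 = $475

$475


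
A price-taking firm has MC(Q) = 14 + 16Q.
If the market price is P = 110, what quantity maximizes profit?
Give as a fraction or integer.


In perfect competition, profit is maximized where P = MC.
110 = 14 + 16Q
96 = 16Q
Q* = 96/16 = 6

6


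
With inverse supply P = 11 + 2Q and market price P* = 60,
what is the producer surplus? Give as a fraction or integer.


Minimum supply price (at Q=0): P_min = 11
Quantity supplied at P* = 60:
Q* = (60 - 11)/2 = 49/2
PS = (1/2) * Q* * (P* - P_min)
PS = (1/2) * 49/2 * (60 - 11)
PS = (1/2) * 49/2 * 49 = 2401/4

2401/4


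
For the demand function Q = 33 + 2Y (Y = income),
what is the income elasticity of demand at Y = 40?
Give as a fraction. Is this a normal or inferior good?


dQ/dY = 2
At Y = 40: Q = 33 + 2*40 = 113
Ey = (dQ/dY)(Y/Q) = 2 * 40 / 113 = 80/113
Since Ey > 0, this is a normal good.

80/113 (normal good)


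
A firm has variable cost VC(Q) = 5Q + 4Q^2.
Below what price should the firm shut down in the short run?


AVC(Q) = VC(Q)/Q = 5 + 4Q
AVC is increasing in Q, so minimum AVC is at Q -> 0+.
Min AVC = 5
The firm should shut down if P < 5.

5


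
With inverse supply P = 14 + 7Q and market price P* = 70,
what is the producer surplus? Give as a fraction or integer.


Minimum supply price (at Q=0): P_min = 14
Quantity supplied at P* = 70:
Q* = (70 - 14)/7 = 8
PS = (1/2) * Q* * (P* - P_min)
PS = (1/2) * 8 * (70 - 14)
PS = (1/2) * 8 * 56 = 224

224


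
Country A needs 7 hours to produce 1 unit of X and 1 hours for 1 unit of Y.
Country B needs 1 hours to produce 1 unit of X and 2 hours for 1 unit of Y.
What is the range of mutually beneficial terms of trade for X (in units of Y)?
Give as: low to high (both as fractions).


Opportunity cost of X for Country A = hours_X / hours_Y = 7/1 = 7 units of Y
Opportunity cost of X for Country B = hours_X / hours_Y = 1/2 = 1/2 units of Y
Terms of trade must be between the two opportunity costs.
Range: 1/2 to 7

1/2 to 7


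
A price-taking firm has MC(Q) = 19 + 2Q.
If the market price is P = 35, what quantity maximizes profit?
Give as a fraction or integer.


In perfect competition, profit is maximized where P = MC.
35 = 19 + 2Q
16 = 2Q
Q* = 16/2 = 8

8


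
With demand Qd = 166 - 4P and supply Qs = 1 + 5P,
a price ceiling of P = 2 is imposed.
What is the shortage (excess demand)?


At P = 2:
Qd = 166 - 4*2 = 158
Qs = 1 + 5*2 = 11
Shortage = Qd - Qs = 158 - 11 = 147

147


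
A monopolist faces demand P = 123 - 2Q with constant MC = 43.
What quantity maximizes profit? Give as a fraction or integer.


TR = P*Q = (123 - 2Q)Q = 123Q - 2Q^2
MR = dTR/dQ = 123 - 4Q
Set MR = MC:
123 - 4Q = 43
80 = 4Q
Q* = 80/4 = 20

20


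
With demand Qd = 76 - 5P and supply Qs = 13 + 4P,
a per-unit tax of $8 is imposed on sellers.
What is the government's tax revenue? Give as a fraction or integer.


With tax on sellers, new supply: Qs' = 13 + 4(P - 8)
= 4P - 19
New equilibrium quantity:
Q_new = 209/9
Tax revenue = tax * Q_new = 8 * 209/9 = 1672/9

1672/9


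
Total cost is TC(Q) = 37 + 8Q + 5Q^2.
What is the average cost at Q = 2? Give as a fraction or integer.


TC(2) = 37 + 8*2 + 5*2^2
TC(2) = 37 + 16 + 20 = 73
AC = TC/Q = 73/2 = 73/2

73/2


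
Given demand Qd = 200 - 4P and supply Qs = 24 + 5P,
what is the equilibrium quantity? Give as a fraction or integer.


First find equilibrium price:
200 - 4P = 24 + 5P
P* = 176/9 = 176/9
Then substitute into demand:
Q* = 200 - 4 * 176/9 = 1096/9

1096/9


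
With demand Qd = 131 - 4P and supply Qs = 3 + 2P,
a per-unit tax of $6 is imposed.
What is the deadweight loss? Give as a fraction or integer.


Pre-tax equilibrium quantity: Q* = 137/3
Post-tax equilibrium quantity: Q_tax = 113/3
Reduction in quantity: Q* - Q_tax = 8
DWL = (1/2) * tax * (Q* - Q_tax)
DWL = (1/2) * 6 * 8 = 24

24


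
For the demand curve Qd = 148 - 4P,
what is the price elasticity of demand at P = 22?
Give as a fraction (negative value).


dQ/dP = -4
At P = 22: Q = 148 - 4*22 = 60
E = (dQ/dP)(P/Q) = (-4)(22/60) = -22/15

-22/15


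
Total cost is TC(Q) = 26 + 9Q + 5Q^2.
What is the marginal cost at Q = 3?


MC = dTC/dQ = 9 + 2*5*Q
At Q = 3:
MC = 9 + 10*3
MC = 9 + 30 = 39

39


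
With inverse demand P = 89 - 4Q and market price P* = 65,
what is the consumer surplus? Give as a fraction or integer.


Maximum willingness to pay (at Q=0): P_max = 89
Quantity demanded at P* = 65:
Q* = (89 - 65)/4 = 6
CS = (1/2) * Q* * (P_max - P*)
CS = (1/2) * 6 * (89 - 65)
CS = (1/2) * 6 * 24 = 72

72


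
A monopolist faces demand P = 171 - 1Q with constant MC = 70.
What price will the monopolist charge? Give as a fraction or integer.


MR = 171 - 2Q
Set MR = MC: 171 - 2Q = 70
Q* = 101/2
Substitute into demand:
P* = 171 - 1*101/2 = 241/2

241/2


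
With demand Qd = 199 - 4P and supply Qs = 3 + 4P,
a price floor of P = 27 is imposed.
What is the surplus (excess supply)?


At P = 27:
Qd = 199 - 4*27 = 91
Qs = 3 + 4*27 = 111
Surplus = Qs - Qd = 111 - 91 = 20

20


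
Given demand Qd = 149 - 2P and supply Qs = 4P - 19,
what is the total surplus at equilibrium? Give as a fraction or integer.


Find equilibrium: 149 - 2P = 4P - 19
149 + 19 = 6P
P* = 168/6 = 28
Q* = 4*28 - 19 = 93
Inverse demand: P = 149/2 - Q/2, so P_max = 149/2
Inverse supply: P = 19/4 + Q/4, so P_min = 19/4
CS = (1/2) * 93 * (149/2 - 28) = 8649/4
PS = (1/2) * 93 * (28 - 19/4) = 8649/8
TS = CS + PS = 8649/4 + 8649/8 = 25947/8

25947/8


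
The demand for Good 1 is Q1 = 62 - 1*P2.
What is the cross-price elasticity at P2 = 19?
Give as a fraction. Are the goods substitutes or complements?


dQ1/dP2 = -1
At P2 = 19: Q1 = 62 - 1*19 = 43
Exy = (dQ1/dP2)(P2/Q1) = -1 * 19 / 43 = -19/43
Since Exy < 0, the goods are complements.

-19/43 (complements)


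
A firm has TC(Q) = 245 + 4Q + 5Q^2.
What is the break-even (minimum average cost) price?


AC(Q) = 245/Q + 4 + 5Q
To minimize: dAC/dQ = -245/Q^2 + 5 = 0
Q^2 = 245/5 = 49
Q* = 7
Min AC = 245/7 + 4 + 5*7
Min AC = 35 + 4 + 35 = 74

74


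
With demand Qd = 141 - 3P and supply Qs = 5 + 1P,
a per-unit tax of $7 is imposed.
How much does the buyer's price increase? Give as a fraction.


With a per-unit tax, the buyer's price increase depends on relative slopes.
Supply slope: d = 1, Demand slope: b = 3
Buyer's price increase = d * tax / (b + d)
= 1 * 7 / (3 + 1)
= 7 / 4 = 7/4

7/4


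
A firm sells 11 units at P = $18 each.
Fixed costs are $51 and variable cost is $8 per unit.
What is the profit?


Total Revenue = P * Q = 18 * 11 = $198
Total Cost = FC + VC*Q = 51 + 8*11 = $139
Profit = TR - TC = 198 - 139 = $59

$59


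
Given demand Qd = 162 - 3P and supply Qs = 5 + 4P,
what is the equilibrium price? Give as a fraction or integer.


At equilibrium, Qd = Qs.
162 - 3P = 5 + 4P
162 - 5 = 3P + 4P
157 = 7P
P* = 157/7 = 157/7

157/7


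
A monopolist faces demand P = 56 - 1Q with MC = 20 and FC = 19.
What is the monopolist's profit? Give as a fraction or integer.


MR = MC: 56 - 2Q = 20
Q* = 18
P* = 56 - 1*18 = 38
Profit = (P* - MC)*Q* - FC
= (38 - 20)*18 - 19
= 18*18 - 19
= 324 - 19 = 305

305


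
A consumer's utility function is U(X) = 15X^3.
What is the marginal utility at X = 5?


MU = dU/dX = 15*3*X^(3-1)
MU = 45*X^2
At X = 5:
MU = 45 * 5^2
MU = 45 * 25 = 1125

1125


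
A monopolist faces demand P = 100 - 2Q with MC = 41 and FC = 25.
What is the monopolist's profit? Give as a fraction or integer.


MR = MC: 100 - 4Q = 41
Q* = 59/4
P* = 100 - 2*59/4 = 141/2
Profit = (P* - MC)*Q* - FC
= (141/2 - 41)*59/4 - 25
= 59/2*59/4 - 25
= 3481/8 - 25 = 3281/8

3281/8


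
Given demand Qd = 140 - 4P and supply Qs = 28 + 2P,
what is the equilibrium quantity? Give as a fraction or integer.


First find equilibrium price:
140 - 4P = 28 + 2P
P* = 112/6 = 56/3
Then substitute into demand:
Q* = 140 - 4 * 56/3 = 196/3

196/3


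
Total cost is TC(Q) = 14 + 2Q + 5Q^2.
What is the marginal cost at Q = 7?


MC = dTC/dQ = 2 + 2*5*Q
At Q = 7:
MC = 2 + 10*7
MC = 2 + 70 = 72

72


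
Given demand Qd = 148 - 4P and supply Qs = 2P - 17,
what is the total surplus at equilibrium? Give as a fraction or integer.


Find equilibrium: 148 - 4P = 2P - 17
148 + 17 = 6P
P* = 165/6 = 55/2
Q* = 2*55/2 - 17 = 38
Inverse demand: P = 37 - Q/4, so P_max = 37
Inverse supply: P = 17/2 + Q/2, so P_min = 17/2
CS = (1/2) * 38 * (37 - 55/2) = 361/2
PS = (1/2) * 38 * (55/2 - 17/2) = 361
TS = CS + PS = 361/2 + 361 = 1083/2

1083/2


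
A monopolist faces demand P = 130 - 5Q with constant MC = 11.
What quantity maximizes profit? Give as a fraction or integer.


TR = P*Q = (130 - 5Q)Q = 130Q - 5Q^2
MR = dTR/dQ = 130 - 10Q
Set MR = MC:
130 - 10Q = 11
119 = 10Q
Q* = 119/10 = 119/10

119/10


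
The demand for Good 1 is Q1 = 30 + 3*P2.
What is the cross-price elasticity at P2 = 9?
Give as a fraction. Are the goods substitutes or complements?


dQ1/dP2 = 3
At P2 = 9: Q1 = 30 + 3*9 = 57
Exy = (dQ1/dP2)(P2/Q1) = 3 * 9 / 57 = 9/19
Since Exy > 0, the goods are substitutes.

9/19 (substitutes)


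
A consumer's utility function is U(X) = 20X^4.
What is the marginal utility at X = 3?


MU = dU/dX = 20*4*X^(4-1)
MU = 80*X^3
At X = 3:
MU = 80 * 3^3
MU = 80 * 27 = 2160

2160


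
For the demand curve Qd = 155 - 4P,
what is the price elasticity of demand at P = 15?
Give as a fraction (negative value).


dQ/dP = -4
At P = 15: Q = 155 - 4*15 = 95
E = (dQ/dP)(P/Q) = (-4)(15/95) = -12/19

-12/19


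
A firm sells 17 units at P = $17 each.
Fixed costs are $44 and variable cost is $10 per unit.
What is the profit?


Total Revenue = P * Q = 17 * 17 = $289
Total Cost = FC + VC*Q = 44 + 10*17 = $214
Profit = TR - TC = 289 - 214 = $75

$75


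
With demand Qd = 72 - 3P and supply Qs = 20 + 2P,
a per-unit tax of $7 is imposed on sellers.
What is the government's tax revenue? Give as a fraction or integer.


With tax on sellers, new supply: Qs' = 20 + 2(P - 7)
= 6 + 2P
New equilibrium quantity:
Q_new = 162/5
Tax revenue = tax * Q_new = 7 * 162/5 = 1134/5

1134/5


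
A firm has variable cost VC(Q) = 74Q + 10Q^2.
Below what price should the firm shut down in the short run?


AVC(Q) = VC(Q)/Q = 74 + 10Q
AVC is increasing in Q, so minimum AVC is at Q -> 0+.
Min AVC = 74
The firm should shut down if P < 74.

74


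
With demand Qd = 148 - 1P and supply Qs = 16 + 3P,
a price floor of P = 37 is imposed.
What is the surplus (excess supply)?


At P = 37:
Qd = 148 - 1*37 = 111
Qs = 16 + 3*37 = 127
Surplus = Qs - Qd = 127 - 111 = 16

16


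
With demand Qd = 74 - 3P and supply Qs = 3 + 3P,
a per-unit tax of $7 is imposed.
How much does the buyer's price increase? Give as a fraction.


With a per-unit tax, the buyer's price increase depends on relative slopes.
Supply slope: d = 3, Demand slope: b = 3
Buyer's price increase = d * tax / (b + d)
= 3 * 7 / (3 + 3)
= 21 / 6 = 7/2

7/2


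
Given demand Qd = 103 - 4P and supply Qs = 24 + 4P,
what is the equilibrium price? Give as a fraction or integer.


At equilibrium, Qd = Qs.
103 - 4P = 24 + 4P
103 - 24 = 4P + 4P
79 = 8P
P* = 79/8 = 79/8

79/8


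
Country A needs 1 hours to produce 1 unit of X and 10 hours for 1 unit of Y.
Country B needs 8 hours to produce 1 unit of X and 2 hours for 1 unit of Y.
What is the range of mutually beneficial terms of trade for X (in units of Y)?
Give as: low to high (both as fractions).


Opportunity cost of X for Country A = hours_X / hours_Y = 1/10 = 1/10 units of Y
Opportunity cost of X for Country B = hours_X / hours_Y = 8/2 = 4 units of Y
Terms of trade must be between the two opportunity costs.
Range: 1/10 to 4

1/10 to 4


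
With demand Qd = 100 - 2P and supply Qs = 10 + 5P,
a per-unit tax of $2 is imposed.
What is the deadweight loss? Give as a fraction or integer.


Pre-tax equilibrium quantity: Q* = 520/7
Post-tax equilibrium quantity: Q_tax = 500/7
Reduction in quantity: Q* - Q_tax = 20/7
DWL = (1/2) * tax * (Q* - Q_tax)
DWL = (1/2) * 2 * 20/7 = 20/7

20/7


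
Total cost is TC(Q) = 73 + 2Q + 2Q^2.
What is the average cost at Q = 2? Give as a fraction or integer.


TC(2) = 73 + 2*2 + 2*2^2
TC(2) = 73 + 4 + 8 = 85
AC = TC/Q = 85/2 = 85/2

85/2


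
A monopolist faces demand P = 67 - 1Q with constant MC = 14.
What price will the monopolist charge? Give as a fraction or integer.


MR = 67 - 2Q
Set MR = MC: 67 - 2Q = 14
Q* = 53/2
Substitute into demand:
P* = 67 - 1*53/2 = 81/2

81/2


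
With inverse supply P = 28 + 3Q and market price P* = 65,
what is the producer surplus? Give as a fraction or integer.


Minimum supply price (at Q=0): P_min = 28
Quantity supplied at P* = 65:
Q* = (65 - 28)/3 = 37/3
PS = (1/2) * Q* * (P* - P_min)
PS = (1/2) * 37/3 * (65 - 28)
PS = (1/2) * 37/3 * 37 = 1369/6

1369/6


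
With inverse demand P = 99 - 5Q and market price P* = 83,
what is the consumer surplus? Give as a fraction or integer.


Maximum willingness to pay (at Q=0): P_max = 99
Quantity demanded at P* = 83:
Q* = (99 - 83)/5 = 16/5
CS = (1/2) * Q* * (P_max - P*)
CS = (1/2) * 16/5 * (99 - 83)
CS = (1/2) * 16/5 * 16 = 128/5

128/5


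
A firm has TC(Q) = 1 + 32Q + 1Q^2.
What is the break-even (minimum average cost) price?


AC(Q) = 1/Q + 32 + 1Q
To minimize: dAC/dQ = -1/Q^2 + 1 = 0
Q^2 = 1/1 = 1
Q* = 1
Min AC = 1/1 + 32 + 1*1
Min AC = 1 + 32 + 1 = 34

34


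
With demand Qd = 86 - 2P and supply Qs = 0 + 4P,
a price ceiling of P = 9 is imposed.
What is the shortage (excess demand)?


At P = 9:
Qd = 86 - 2*9 = 68
Qs = 0 + 4*9 = 36
Shortage = Qd - Qs = 68 - 36 = 32

32


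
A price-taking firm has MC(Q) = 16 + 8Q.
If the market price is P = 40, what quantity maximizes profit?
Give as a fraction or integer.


In perfect competition, profit is maximized where P = MC.
40 = 16 + 8Q
24 = 8Q
Q* = 24/8 = 3

3


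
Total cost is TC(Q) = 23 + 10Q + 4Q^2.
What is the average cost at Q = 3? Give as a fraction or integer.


TC(3) = 23 + 10*3 + 4*3^2
TC(3) = 23 + 30 + 36 = 89
AC = TC/Q = 89/3 = 89/3

89/3


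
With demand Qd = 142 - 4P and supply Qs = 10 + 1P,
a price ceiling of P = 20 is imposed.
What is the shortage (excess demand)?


At P = 20:
Qd = 142 - 4*20 = 62
Qs = 10 + 1*20 = 30
Shortage = Qd - Qs = 62 - 30 = 32

32


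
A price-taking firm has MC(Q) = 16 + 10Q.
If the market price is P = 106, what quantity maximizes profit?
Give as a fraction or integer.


In perfect competition, profit is maximized where P = MC.
106 = 16 + 10Q
90 = 10Q
Q* = 90/10 = 9

9


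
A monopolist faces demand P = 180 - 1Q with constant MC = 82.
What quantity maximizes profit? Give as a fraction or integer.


TR = P*Q = (180 - 1Q)Q = 180Q - 1Q^2
MR = dTR/dQ = 180 - 2Q
Set MR = MC:
180 - 2Q = 82
98 = 2Q
Q* = 98/2 = 49

49


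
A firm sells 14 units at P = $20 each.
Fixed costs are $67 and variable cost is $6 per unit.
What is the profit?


Total Revenue = P * Q = 20 * 14 = $280
Total Cost = FC + VC*Q = 67 + 6*14 = $151
Profit = TR - TC = 280 - 151 = $129

$129
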